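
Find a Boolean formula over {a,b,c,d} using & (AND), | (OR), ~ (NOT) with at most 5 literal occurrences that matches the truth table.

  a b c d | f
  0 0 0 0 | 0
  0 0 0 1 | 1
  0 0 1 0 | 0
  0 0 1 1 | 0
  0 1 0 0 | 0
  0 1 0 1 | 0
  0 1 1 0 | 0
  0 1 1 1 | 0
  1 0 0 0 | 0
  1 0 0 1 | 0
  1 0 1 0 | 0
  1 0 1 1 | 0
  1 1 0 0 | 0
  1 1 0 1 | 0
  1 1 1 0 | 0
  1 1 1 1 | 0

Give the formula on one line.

(~b & (b | ((~c & ~a) & d)))

  ~b = 1111000011110000
  ~c = 1100110011001100
  ~a = 1111111100000000
  (~c & ~a) = 1100110000000000
  ((~c & ~a) & d) = 0100010000000000
  (b | ((~c & ~a) & d)) = 0100111100001111
  (~b & (b | ((~c & ~a) & d))) = 0100000000000000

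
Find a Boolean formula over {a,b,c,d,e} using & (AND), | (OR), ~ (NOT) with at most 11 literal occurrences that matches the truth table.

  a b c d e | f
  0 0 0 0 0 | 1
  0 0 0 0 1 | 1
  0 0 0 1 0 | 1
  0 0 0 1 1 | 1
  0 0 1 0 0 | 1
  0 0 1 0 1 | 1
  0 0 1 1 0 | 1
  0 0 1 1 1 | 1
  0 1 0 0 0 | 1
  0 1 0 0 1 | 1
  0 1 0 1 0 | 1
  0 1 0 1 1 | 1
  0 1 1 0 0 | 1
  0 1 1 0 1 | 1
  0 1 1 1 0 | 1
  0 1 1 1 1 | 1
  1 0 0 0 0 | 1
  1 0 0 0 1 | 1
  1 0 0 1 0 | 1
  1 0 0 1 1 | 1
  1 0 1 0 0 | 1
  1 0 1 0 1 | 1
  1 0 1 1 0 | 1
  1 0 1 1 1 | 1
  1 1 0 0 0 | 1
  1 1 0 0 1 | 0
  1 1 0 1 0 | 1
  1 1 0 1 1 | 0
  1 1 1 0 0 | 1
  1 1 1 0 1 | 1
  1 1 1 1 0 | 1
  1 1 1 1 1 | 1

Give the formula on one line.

  (a & c) = 00000000000000000000111100001111
  ~c = 11110000111100001111000011110000
  ((a & c) | ~c) = 11110000111100001111111111111111
  ~a = 11111111111111110000000000000000
  (((a & c) | ~c) & ~a) = 11110000111100000000000000000000
  ~e = 10101010101010101010101010101010
  (~c & ~e) = 10100000101000001010000010100000
  ((((a & c) | ~c) & ~a) | (~c & ~e)) = 11110000111100001010000010100000
  ~b = 11111111000000001111111100000000
  (~b | c) = 11111111000011111111111100001111
  (~a | (~b | c)) = 11111111111111111111111100001111
  (((((a & c) | ~c) & ~a) | (~c & ~e)) | (~a | (~b | c))) = 11111111111111111111111110101111

(((((a & c) | ~c) & ~a) | (~c & ~e)) | (~a | (~b | c)))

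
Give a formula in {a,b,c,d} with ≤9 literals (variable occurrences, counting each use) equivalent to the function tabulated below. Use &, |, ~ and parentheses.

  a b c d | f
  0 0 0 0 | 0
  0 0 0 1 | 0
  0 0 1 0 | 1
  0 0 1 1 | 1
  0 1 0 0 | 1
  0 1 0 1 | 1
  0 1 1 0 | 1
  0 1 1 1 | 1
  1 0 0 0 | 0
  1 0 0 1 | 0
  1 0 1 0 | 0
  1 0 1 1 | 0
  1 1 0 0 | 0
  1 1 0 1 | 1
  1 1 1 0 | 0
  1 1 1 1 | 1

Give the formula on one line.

  ~a = 1111111100000000
  (~a & b) = 0000111100000000
  (~a & c) = 0011001100000000
  ~c = 1100110011001100
  (c & a) = 0000000000110011
  (~c | (c & a)) = 1100110011111111
  ((~c | (c & a)) & d) = 0100010001010101
  (((~c | (c & a)) & d) & b) = 0000010000000101
  ((~a & c) | (((~c | (c & a)) & d) & b)) = 0011011100000101
  ((~a & b) | ((~a & c) | (((~c | (c & a)) & d) & b))) = 0011111100000101

((~a & b) | ((~a & c) | (((~c | (c & a)) & d) & b)))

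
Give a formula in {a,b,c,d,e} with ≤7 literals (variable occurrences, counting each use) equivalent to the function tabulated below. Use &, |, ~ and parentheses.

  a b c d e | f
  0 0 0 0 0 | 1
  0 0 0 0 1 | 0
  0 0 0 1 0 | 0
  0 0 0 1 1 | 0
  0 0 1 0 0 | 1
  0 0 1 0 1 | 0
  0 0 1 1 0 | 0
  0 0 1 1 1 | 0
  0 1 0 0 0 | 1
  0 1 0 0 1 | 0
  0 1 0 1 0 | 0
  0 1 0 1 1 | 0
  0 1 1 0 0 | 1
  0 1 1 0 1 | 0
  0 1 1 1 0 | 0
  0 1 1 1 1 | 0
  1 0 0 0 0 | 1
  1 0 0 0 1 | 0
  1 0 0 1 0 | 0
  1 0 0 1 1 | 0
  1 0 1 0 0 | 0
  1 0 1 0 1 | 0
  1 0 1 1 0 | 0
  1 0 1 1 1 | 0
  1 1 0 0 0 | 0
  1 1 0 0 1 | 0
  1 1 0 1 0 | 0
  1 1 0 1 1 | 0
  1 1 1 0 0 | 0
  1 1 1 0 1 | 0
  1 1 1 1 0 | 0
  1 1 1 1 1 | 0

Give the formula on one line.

  ~d = 11001100110011001100110011001100
  ~e = 10101010101010101010101010101010
  (~d & ~e) = 10001000100010001000100010001000
  ~a = 11111111111111110000000000000000
  ~c = 11110000111100001111000011110000
  ~b = 11111111000000001111111100000000
  (~b | d) = 11111111001100111111111100110011
  (~c & (~b | d)) = 11110000001100001111000000110000
  (~a | (~c & (~b | d))) = 11111111111111111111000000110000
  ((~d & ~e) & (~a | (~c & (~b | d)))) = 10001000100010001000000000000000

((~d & ~e) & (~a | (~c & (~b | d))))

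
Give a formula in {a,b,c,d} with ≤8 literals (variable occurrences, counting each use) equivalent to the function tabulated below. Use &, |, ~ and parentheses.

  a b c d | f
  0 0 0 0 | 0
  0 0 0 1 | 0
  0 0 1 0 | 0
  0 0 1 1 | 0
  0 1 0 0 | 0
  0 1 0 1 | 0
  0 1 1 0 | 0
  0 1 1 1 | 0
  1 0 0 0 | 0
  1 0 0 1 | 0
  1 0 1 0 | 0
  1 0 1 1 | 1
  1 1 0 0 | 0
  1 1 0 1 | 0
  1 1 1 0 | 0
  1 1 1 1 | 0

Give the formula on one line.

((~b & a) & ((~a | c) & (d & ~b)))

  ~b = 1111000011110000
  (~b & a) = 0000000011110000
  ~a = 1111111100000000
  (~a | c) = 1111111100110011
  (d & ~b) = 0101000001010000
  ((~a | c) & (d & ~b)) = 0101000000010000
  ((~b & a) & ((~a | c) & (d & ~b))) = 0000000000010000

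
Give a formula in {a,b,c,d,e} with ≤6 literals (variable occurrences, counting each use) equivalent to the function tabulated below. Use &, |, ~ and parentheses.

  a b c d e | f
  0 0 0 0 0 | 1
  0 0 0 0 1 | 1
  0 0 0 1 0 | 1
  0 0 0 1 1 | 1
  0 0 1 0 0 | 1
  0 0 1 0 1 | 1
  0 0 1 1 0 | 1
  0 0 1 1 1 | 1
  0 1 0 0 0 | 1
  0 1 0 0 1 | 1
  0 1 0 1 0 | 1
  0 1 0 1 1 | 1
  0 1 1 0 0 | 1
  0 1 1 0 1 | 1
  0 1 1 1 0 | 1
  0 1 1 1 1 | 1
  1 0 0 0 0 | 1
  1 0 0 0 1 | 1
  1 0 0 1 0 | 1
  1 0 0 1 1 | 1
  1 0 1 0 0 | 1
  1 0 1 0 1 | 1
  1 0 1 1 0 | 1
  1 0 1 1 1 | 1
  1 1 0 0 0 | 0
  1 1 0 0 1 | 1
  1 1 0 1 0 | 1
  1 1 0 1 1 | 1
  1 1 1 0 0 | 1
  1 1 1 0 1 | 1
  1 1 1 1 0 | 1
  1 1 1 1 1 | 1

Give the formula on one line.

  ~b = 11111111000000001111111100000000
  ~a = 11111111111111110000000000000000
  (e | ~a) = 11111111111111110101010101010101
  (~b | (e | ~a)) = 11111111111111111111111101010101
  ((~b | (e | ~a)) | d) = 11111111111111111111111101110111
  (c | d) = 00111111001111110011111100111111
  (((~b | (e | ~a)) | d) | (c | d)) = 11111111111111111111111101111111

(((~b | (e | ~a)) | d) | (c | d))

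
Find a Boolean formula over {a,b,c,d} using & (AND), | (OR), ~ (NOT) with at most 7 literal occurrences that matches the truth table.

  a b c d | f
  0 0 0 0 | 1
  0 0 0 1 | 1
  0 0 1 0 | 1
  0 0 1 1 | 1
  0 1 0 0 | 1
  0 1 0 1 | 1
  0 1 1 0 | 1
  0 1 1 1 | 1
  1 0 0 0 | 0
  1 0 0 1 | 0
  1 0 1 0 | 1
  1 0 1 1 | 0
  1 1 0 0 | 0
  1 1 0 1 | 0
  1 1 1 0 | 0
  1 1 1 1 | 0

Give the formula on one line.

  ~a = 1111111100000000
  ~b = 1111000011110000
  ~d = 1010101010101010
  (~b & ~d) = 1010000010100000
  ((~b & ~d) & a) = 0000000010100000
  (~a | c) = 1111111100110011
  (((~b & ~d) & a) & (~a | c)) = 0000000000100000
  (~a | (((~b & ~d) & a) & (~a | c))) = 1111111100100000

(~a | (((~b & ~d) & a) & (~a | c)))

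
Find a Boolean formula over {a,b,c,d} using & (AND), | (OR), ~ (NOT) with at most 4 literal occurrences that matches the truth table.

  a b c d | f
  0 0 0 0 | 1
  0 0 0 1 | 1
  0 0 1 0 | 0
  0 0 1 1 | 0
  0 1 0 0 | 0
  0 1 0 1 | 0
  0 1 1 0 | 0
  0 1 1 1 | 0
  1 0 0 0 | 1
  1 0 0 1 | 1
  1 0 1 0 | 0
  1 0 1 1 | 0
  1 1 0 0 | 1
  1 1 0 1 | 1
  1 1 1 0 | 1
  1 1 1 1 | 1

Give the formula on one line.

  ~b = 1111000011110000
  ~c = 1100110011001100
  (~b & ~c) = 1100000011000000
  (b & a) = 0000000000001111
  ((~b & ~c) | (b & a)) = 1100000011001111

((~b & ~c) | (b & a))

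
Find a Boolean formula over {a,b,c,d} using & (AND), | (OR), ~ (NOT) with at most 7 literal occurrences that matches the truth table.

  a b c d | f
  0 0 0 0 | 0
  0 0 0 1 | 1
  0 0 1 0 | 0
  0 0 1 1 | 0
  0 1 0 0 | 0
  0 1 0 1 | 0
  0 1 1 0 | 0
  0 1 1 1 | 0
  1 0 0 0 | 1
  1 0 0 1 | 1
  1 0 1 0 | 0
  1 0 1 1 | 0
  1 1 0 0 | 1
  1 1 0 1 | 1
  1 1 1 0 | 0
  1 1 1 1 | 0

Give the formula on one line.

(((~c & ~a) & (d & ~b)) | (~c & a))

  ~c = 1100110011001100
  ~a = 1111111100000000
  (~c & ~a) = 1100110000000000
  ~b = 1111000011110000
  (d & ~b) = 0101000001010000
  ((~c & ~a) & (d & ~b)) = 0100000000000000
  (~c & a) = 0000000011001100
  (((~c & ~a) & (d & ~b)) | (~c & a)) = 0100000011001100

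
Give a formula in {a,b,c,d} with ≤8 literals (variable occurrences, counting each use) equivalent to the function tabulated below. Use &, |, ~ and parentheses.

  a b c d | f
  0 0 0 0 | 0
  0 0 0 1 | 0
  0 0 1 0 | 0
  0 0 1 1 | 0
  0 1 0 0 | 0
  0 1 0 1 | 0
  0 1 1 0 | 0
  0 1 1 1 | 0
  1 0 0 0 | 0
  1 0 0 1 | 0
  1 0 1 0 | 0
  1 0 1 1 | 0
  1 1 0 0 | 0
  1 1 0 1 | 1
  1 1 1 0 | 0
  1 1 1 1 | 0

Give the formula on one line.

((a & d) & ((b & a) & ~c))

  (a & d) = 0000000001010101
  (b & a) = 0000000000001111
  ~c = 1100110011001100
  ((b & a) & ~c) = 0000000000001100
  ((a & d) & ((b & a) & ~c)) = 0000000000000100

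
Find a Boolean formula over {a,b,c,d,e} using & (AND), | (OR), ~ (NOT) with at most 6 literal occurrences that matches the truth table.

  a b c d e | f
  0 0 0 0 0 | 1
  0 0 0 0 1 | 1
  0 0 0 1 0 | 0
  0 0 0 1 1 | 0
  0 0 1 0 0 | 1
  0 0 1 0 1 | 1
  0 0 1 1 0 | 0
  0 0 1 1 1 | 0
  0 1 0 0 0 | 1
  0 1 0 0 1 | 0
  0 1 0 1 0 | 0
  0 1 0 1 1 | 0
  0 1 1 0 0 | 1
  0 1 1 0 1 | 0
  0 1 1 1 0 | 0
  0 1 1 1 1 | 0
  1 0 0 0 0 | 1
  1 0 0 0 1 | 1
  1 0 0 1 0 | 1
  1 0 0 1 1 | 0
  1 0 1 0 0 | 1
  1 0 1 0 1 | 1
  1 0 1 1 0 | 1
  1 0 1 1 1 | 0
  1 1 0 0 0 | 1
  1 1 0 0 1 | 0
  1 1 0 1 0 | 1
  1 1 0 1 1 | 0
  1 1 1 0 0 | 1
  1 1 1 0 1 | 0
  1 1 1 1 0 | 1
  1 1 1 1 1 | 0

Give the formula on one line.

(((d | ~b) & ~d) | ((a | ~d) & ~e))

  ~b = 11111111000000001111111100000000
  (d | ~b) = 11111111001100111111111100110011
  ~d = 11001100110011001100110011001100
  ((d | ~b) & ~d) = 11001100000000001100110000000000
  (a | ~d) = 11001100110011001111111111111111
  ~e = 10101010101010101010101010101010
  ((a | ~d) & ~e) = 10001000100010001010101010101010
  (((d | ~b) & ~d) | ((a | ~d) & ~e)) = 11001100100010001110111010101010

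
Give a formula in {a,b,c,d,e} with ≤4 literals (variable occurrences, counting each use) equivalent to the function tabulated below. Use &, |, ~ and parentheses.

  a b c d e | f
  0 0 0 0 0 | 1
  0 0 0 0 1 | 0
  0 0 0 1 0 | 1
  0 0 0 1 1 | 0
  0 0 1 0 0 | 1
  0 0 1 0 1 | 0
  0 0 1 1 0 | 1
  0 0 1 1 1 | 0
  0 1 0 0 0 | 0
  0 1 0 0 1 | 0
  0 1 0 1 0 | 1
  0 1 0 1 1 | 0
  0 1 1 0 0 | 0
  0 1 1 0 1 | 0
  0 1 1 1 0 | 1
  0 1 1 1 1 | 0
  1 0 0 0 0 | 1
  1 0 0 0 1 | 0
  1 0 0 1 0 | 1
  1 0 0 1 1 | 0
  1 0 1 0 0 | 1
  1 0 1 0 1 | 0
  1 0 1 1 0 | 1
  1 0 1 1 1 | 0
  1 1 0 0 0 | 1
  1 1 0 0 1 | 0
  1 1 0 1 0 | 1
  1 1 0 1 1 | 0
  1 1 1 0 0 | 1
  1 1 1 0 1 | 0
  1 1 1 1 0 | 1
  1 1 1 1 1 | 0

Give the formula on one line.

  (a | d) = 00110011001100111111111111111111
  ~b = 11111111000000001111111100000000
  ((a | d) | ~b) = 11111111001100111111111111111111
  ~e = 10101010101010101010101010101010
  (((a | d) | ~b) & ~e) = 10101010001000101010101010101010

(((a | d) | ~b) & ~e)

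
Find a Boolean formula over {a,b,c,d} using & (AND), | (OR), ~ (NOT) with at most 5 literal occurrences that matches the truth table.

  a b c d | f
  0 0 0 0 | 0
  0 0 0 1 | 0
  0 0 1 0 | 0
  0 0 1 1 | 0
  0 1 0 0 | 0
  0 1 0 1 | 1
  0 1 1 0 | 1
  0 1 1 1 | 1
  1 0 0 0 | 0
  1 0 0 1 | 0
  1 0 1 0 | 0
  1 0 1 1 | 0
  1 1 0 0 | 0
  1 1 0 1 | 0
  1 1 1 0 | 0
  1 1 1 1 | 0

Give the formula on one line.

(~a & ((c | d) & b))

  ~a = 1111111100000000
  (c | d) = 0111011101110111
  ((c | d) & b) = 0000011100000111
  (~a & ((c | d) & b)) = 0000011100000000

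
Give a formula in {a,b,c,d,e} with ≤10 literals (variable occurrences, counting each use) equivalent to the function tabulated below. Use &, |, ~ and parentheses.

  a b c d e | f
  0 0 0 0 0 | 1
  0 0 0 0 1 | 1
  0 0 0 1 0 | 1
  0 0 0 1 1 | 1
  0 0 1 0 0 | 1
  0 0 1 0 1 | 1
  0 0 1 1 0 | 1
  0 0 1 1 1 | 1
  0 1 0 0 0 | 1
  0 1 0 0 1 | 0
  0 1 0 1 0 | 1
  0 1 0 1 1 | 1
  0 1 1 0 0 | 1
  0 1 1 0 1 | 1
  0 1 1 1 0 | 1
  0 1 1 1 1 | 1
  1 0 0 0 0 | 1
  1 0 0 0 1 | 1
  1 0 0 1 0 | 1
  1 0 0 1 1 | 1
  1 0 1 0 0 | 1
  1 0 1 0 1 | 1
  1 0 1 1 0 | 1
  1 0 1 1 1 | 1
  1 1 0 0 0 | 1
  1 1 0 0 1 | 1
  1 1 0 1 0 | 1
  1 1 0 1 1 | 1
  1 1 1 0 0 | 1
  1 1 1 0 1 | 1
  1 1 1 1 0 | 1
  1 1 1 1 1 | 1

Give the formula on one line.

((~e | d) | ((c | ~b) | ((b | e) & a)))

  ~e = 10101010101010101010101010101010
  (~e | d) = 10111011101110111011101110111011
  ~b = 11111111000000001111111100000000
  (c | ~b) = 11111111000011111111111100001111
  (b | e) = 01010101111111110101010111111111
  ((b | e) & a) = 00000000000000000101010111111111
  ((c | ~b) | ((b | e) & a)) = 11111111000011111111111111111111
  ((~e | d) | ((c | ~b) | ((b | e) & a))) = 11111111101111111111111111111111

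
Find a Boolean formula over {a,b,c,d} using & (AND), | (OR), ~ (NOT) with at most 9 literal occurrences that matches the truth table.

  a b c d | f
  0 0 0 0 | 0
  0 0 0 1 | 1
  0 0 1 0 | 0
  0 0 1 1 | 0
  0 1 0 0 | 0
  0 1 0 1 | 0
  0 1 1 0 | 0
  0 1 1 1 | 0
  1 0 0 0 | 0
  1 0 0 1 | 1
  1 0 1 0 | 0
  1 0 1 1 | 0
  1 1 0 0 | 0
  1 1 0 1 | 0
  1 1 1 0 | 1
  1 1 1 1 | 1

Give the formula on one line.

(((c & b) & a) | (~b & (((b | d) | c) & ~c)))

  (c & b) = 0000001100000011
  ((c & b) & a) = 0000000000000011
  ~b = 1111000011110000
  (b | d) = 0101111101011111
  ((b | d) | c) = 0111111101111111
  ~c = 1100110011001100
  (((b | d) | c) & ~c) = 0100110001001100
  (~b & (((b | d) | c) & ~c)) = 0100000001000000
  (((c & b) & a) | (~b & (((b | d) | c) & ~c))) = 0100000001000011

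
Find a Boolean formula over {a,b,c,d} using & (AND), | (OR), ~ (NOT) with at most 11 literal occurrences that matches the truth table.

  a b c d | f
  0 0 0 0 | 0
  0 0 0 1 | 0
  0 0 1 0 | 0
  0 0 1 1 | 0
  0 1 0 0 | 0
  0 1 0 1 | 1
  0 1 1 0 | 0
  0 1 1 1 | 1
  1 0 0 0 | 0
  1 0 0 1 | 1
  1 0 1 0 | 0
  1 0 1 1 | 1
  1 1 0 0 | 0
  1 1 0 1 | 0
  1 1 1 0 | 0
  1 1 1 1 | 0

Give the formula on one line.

((((d | a) & (a | b)) & d) & ((~d | ~a) | (d & ~b)))

  (d | a) = 0101010111111111
  (a | b) = 0000111111111111
  ((d | a) & (a | b)) = 0000010111111111
  (((d | a) & (a | b)) & d) = 0000010101010101
  ~d = 1010101010101010
  ~a = 1111111100000000
  (~d | ~a) = 1111111110101010
  ~b = 1111000011110000
  (d & ~b) = 0101000001010000
  ((~d | ~a) | (d & ~b)) = 1111111111111010
  ((((d | a) & (a | b)) & d) & ((~d | ~a) | (d & ~b))) = 0000010101010000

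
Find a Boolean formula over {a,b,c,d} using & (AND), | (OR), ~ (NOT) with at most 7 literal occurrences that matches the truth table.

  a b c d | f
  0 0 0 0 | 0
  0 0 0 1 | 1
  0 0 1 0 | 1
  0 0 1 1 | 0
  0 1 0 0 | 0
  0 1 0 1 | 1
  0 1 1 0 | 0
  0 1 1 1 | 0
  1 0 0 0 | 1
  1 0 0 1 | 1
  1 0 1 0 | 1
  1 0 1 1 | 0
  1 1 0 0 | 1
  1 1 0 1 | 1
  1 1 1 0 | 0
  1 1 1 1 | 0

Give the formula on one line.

  ~d = 1010101010101010
  ~b = 1111000011110000
  (c & ~b) = 0011000000110000
  (d | (c & ~b)) = 0111010101110101
  (~d & (d | (c & ~b))) = 0010000000100000
  (d | a) = 0101010111111111
  ~c = 1100110011001100
  ((d | a) & ~c) = 0100010011001100
  ((~d & (d | (c & ~b))) | ((d | a) & ~c)) = 0110010011101100

((~d & (d | (c & ~b))) | ((d | a) & ~c))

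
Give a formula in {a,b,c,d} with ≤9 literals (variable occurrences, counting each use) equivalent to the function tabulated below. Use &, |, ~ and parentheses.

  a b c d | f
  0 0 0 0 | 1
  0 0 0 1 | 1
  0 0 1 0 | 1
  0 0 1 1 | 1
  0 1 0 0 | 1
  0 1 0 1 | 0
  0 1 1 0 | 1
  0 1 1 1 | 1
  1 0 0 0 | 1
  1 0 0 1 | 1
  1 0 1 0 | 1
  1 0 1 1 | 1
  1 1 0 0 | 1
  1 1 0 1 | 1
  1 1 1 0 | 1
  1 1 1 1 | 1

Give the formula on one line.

  ~d = 1010101010101010
  (~d | c) = 1011101110111011
  ~b = 1111000011110000
  ((~d | c) | ~b) = 1111101111111011
  ~c = 1100110011001100
  (b & a) = 0000000000001111
  (~c & (b & a)) = 0000000000001100
  (((~d | c) | ~b) | (~c & (b & a))) = 1111101111111111

(((~d | c) | ~b) | (~c & (b & a)))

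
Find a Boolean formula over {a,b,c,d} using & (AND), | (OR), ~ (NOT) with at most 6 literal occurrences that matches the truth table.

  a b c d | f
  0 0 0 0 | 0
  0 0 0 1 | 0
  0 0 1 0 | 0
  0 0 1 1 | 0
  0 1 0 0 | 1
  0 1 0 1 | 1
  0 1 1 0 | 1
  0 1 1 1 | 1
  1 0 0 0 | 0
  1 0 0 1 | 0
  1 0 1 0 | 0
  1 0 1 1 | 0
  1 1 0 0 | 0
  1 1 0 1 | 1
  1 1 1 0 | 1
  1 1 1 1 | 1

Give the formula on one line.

  ~a = 1111111100000000
  (c | ~a) = 1111111100110011
  (d | (c | ~a)) = 1111111101110111
  ((d | (c | ~a)) & b) = 0000111100000111

((d | (c | ~a)) & b)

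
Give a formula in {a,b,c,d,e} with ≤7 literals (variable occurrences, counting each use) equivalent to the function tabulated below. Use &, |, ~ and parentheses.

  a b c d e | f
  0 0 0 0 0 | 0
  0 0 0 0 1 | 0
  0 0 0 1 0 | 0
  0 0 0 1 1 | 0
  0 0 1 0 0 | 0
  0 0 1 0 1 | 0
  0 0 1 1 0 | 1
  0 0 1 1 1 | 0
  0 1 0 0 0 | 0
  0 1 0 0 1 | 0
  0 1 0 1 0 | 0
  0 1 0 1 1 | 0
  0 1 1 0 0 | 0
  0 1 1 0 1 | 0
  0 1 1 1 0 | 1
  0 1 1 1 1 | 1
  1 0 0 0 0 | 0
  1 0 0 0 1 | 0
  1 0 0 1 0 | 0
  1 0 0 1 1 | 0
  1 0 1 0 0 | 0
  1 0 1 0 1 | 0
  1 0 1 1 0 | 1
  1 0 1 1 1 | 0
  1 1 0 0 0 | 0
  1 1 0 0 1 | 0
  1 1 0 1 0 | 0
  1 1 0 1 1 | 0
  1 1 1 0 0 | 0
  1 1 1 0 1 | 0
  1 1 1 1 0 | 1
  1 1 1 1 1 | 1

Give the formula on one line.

  ~d = 11001100110011001100110011001100
  (a & ~d) = 00000000000000001100110011001100
  ((a & ~d) | b) = 00000000111111111100110011111111
  ~e = 10101010101010101010101010101010
  (((a & ~d) | b) | ~e) = 10101010111111111110111011111111
  (d & (((a & ~d) | b) | ~e)) = 00100010001100110010001000110011
  (c & (d & (((a & ~d) | b) | ~e))) = 00000010000000110000001000000011

(c & (d & (((a & ~d) | b) | ~e)))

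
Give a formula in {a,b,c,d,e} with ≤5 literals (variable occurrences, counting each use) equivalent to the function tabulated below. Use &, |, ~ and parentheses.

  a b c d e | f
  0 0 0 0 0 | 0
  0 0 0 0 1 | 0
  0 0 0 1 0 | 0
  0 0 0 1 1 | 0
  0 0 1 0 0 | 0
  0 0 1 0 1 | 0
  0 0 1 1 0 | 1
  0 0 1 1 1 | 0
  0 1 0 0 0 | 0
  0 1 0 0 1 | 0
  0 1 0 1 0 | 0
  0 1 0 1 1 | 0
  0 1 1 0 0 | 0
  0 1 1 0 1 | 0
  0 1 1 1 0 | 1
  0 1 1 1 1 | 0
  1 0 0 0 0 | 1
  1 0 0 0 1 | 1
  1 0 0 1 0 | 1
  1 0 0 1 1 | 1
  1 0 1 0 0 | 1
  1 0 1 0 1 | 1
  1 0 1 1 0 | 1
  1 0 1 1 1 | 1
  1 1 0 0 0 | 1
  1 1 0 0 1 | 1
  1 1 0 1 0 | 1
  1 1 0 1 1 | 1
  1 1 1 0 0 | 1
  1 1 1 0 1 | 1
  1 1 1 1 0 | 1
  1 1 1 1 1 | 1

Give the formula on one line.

  (c & d) = 00000011000000110000001100000011
  ~e = 10101010101010101010101010101010
  ((c & d) & ~e) = 00000010000000100000001000000010
  (((c & d) & ~e) | a) = 00000010000000101111111111111111

(((c & d) & ~e) | a)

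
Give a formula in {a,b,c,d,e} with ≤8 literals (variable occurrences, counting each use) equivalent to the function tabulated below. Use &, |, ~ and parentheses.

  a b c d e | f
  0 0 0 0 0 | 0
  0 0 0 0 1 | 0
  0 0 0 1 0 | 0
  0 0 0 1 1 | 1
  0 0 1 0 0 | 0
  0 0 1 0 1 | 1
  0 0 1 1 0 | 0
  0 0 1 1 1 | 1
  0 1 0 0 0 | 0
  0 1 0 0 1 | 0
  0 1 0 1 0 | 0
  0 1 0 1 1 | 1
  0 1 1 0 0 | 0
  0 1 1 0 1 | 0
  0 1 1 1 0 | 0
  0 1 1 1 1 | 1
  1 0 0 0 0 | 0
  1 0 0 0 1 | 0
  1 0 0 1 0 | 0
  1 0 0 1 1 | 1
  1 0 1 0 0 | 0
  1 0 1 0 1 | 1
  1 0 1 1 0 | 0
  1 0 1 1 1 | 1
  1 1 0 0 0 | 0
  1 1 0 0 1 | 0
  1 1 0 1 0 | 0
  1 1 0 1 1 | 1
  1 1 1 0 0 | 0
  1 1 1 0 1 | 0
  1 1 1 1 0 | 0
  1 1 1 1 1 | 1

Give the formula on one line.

((((c & ~b) | ((e | a) & d)) & (b | e)) & e)

  ~b = 11111111000000001111111100000000
  (c & ~b) = 00001111000000000000111100000000
  (e | a) = 01010101010101011111111111111111
  ((e | a) & d) = 00010001000100010011001100110011
  ((c & ~b) | ((e | a) & d)) = 00011111000100010011111100110011
  (b | e) = 01010101111111110101010111111111
  (((c & ~b) | ((e | a) & d)) & (b | e)) = 00010101000100010001010100110011
  ((((c & ~b) | ((e | a) & d)) & (b | e)) & e) = 00010101000100010001010100010001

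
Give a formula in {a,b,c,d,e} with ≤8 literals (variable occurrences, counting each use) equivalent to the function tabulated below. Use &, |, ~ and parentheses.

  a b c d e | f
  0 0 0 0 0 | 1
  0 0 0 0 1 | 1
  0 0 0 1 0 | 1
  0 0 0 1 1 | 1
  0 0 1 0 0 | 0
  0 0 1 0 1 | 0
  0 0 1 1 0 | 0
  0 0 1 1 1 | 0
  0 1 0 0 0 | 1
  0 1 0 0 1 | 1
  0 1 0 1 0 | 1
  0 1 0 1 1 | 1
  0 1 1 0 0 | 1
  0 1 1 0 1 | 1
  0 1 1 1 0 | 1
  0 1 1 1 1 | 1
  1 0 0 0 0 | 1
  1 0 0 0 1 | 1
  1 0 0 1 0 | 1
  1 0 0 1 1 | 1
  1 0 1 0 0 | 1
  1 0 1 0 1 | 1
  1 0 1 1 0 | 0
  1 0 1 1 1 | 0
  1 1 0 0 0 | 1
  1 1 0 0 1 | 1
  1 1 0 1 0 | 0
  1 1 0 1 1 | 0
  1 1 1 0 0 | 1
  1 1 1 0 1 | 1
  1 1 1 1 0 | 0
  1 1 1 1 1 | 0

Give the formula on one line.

  (b & c) = 00000000000011110000000000001111
  ~b = 11111111000000001111111100000000
  ((b & c) | ~b) = 11111111000011111111111100001111
  ~c = 11110000111100001111000011110000
  (((b & c) | ~b) & ~c) = 11110000000000001111000000000000
  ~a = 11111111111111110000000000000000
  (b & ~a) = 00000000111111110000000000000000
  ~d = 11001100110011001100110011001100
  (a & ~d) = 00000000000000001100110011001100
  ((b & ~a) | (a & ~d)) = 00000000111111111100110011001100
  ((((b & c) | ~b) & ~c) | ((b & ~a) | (a & ~d))) = 11110000111111111111110011001100

((((b & c) | ~b) & ~c) | ((b & ~a) | (a & ~d)))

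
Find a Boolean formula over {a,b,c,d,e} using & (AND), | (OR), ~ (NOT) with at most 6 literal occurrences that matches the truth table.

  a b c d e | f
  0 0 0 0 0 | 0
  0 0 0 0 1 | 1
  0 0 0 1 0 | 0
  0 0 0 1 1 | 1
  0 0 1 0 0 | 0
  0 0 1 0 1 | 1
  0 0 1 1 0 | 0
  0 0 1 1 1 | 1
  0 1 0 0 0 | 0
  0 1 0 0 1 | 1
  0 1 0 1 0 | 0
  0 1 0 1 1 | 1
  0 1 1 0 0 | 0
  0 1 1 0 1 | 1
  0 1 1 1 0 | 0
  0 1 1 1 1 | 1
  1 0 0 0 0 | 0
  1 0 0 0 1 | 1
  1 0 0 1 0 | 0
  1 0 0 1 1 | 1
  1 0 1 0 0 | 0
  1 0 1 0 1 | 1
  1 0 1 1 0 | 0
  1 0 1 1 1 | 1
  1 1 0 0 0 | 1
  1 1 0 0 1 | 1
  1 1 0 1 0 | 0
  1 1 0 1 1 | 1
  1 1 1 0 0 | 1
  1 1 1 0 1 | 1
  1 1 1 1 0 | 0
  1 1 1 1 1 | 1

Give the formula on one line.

  ~d = 11001100110011001100110011001100
  (a & ~d) = 00000000000000001100110011001100
  (b & (a & ~d)) = 00000000000000000000000011001100
  (e | (b & (a & ~d))) = 01010101010101010101010111011101

(e | (b & (a & ~d)))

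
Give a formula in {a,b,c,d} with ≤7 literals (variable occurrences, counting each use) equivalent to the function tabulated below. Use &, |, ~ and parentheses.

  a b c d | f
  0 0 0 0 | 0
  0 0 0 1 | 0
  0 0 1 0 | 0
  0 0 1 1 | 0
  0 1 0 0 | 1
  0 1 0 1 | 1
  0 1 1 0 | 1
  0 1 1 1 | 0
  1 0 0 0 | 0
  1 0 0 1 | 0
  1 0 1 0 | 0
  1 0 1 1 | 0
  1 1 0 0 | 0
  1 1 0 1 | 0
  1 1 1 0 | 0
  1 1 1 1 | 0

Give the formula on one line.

  ~d = 1010101010101010
  ~c = 1100110011001100
  (~d | ~c) = 1110111011101110
  ~a = 1111111100000000
  (b & ~a) = 0000111100000000
  ((~d | ~c) & (b & ~a)) = 0000111000000000

((~d | ~c) & (b & ~a))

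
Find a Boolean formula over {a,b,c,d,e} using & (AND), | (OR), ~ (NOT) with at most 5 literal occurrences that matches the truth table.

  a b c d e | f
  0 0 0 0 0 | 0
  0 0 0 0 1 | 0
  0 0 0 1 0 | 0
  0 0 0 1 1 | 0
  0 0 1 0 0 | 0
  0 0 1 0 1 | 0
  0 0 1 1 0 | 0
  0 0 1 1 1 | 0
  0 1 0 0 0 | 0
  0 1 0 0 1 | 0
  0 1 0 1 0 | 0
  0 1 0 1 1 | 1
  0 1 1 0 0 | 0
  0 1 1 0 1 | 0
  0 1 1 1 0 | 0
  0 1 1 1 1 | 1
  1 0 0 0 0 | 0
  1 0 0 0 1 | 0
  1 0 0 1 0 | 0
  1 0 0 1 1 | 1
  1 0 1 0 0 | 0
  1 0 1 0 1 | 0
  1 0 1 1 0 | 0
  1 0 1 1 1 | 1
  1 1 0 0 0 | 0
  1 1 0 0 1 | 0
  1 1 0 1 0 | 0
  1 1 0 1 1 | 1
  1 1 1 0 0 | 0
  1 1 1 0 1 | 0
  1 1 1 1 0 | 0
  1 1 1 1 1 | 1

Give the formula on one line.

  (b | a) = 00000000111111111111111111111111
  (d & (b | a)) = 00000000001100110011001100110011
  ((d & (b | a)) & e) = 00000000000100010001000100010001

((d & (b | a)) & e)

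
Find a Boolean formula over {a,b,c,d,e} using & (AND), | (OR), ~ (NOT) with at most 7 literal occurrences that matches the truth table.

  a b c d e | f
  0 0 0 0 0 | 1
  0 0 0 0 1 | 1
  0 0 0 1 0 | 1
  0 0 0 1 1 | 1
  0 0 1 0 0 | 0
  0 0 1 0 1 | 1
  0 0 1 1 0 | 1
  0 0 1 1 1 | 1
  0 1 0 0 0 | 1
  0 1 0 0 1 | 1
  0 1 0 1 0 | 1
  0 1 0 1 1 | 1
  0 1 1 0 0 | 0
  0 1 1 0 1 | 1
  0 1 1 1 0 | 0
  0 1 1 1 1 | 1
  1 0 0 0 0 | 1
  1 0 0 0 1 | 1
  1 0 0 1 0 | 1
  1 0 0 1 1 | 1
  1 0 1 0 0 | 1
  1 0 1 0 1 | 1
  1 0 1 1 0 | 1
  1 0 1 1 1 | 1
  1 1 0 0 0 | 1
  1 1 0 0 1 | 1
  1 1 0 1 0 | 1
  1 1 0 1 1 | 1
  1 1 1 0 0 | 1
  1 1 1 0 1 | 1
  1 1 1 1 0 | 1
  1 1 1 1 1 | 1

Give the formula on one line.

  ~b = 11111111000000001111111100000000
  ~c = 11110000111100001111000011110000
  (d | ~c) = 11110011111100111111001111110011
  (~b & (d | ~c)) = 11110011000000001111001100000000
  (e | ~c) = 11110101111101011111010111110101
  ((e | ~c) | a) = 11110101111101011111111111111111
  ((~b & (d | ~c)) | ((e | ~c) | a)) = 11110111111101011111111111111111

((~b & (d | ~c)) | ((e | ~c) | a))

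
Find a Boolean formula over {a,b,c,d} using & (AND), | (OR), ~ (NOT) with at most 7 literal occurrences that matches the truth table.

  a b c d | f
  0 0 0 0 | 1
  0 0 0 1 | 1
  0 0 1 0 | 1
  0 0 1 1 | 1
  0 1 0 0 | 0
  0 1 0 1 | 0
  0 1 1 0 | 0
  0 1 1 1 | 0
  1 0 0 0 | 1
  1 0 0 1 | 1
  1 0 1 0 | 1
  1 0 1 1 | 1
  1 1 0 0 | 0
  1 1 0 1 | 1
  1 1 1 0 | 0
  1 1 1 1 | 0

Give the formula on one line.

(~b | ((a & d) & (~a | (~c | ~b))))

  ~b = 1111000011110000
  (a & d) = 0000000001010101
  ~a = 1111111100000000
  ~c = 1100110011001100
  (~c | ~b) = 1111110011111100
  (~a | (~c | ~b)) = 1111111111111100
  ((a & d) & (~a | (~c | ~b))) = 0000000001010100
  (~b | ((a & d) & (~a | (~c | ~b)))) = 1111000011110100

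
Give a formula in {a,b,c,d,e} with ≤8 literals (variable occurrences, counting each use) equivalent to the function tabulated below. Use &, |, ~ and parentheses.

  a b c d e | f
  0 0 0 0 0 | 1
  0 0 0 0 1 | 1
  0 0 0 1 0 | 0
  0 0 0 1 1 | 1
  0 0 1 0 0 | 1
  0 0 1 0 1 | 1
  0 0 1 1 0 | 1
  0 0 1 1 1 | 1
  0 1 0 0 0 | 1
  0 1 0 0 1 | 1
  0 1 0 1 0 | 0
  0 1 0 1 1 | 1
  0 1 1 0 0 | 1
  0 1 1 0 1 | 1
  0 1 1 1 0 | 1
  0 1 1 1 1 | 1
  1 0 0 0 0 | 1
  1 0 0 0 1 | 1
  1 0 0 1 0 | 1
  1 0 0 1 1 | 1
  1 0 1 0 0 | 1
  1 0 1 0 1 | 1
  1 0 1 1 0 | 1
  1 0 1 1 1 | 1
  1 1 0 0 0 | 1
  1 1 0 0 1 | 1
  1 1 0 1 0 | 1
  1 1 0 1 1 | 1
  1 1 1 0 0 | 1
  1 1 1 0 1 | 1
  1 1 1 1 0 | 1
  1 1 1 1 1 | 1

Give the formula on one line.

  ~d = 11001100110011001100110011001100
  ~a = 11111111111111110000000000000000
  (~d & ~a) = 11001100110011000000000000000000
  ~e = 10101010101010101010101010101010
  ~b = 11111111000000001111111100000000
  (~e | ~b) = 11111111101010101111111110101010
  (a & (~e | ~b)) = 00000000000000001111111110101010
  (e | c) = 01011111010111110101111101011111
  ((a & (~e | ~b)) | (e | c)) = 01011111010111111111111111111111
  ((~d & ~a) | ((a & (~e | ~b)) | (e | c))) = 11011111110111111111111111111111

((~d & ~a) | ((a & (~e | ~b)) | (e | c)))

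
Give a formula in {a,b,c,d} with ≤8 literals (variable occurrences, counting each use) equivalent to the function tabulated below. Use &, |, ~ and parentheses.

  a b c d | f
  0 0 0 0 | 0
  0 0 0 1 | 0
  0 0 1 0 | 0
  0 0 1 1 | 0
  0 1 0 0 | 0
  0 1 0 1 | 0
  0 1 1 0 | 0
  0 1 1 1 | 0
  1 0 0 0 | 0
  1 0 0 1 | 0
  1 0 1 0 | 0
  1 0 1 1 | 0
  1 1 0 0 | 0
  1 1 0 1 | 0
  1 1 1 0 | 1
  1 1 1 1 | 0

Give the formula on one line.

(((~c | (~d & b)) & (~c | a)) & c)

  ~c = 1100110011001100
  ~d = 1010101010101010
  (~d & b) = 0000101000001010
  (~c | (~d & b)) = 1100111011001110
  (~c | a) = 1100110011111111
  ((~c | (~d & b)) & (~c | a)) = 1100110011001110
  (((~c | (~d & b)) & (~c | a)) & c) = 0000000000000010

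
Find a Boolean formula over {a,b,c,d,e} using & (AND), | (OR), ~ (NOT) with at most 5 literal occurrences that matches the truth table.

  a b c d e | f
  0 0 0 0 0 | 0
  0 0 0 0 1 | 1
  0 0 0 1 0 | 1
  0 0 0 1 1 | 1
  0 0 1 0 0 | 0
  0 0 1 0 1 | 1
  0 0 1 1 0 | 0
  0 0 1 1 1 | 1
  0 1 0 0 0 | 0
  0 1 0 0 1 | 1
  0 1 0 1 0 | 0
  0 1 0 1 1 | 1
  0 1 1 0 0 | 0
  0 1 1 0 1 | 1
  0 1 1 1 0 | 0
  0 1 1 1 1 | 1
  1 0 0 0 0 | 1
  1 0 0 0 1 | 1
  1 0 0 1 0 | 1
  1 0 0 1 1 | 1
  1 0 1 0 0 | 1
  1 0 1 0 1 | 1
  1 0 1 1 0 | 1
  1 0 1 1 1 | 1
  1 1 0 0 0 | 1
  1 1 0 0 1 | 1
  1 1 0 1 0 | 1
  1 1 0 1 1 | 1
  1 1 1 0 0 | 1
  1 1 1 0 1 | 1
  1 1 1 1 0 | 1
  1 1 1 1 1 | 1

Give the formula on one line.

((e | a) | ((d & ~b) & ~c))

  (e | a) = 01010101010101011111111111111111
  ~b = 11111111000000001111111100000000
  (d & ~b) = 00110011000000000011001100000000
  ~c = 11110000111100001111000011110000
  ((d & ~b) & ~c) = 00110000000000000011000000000000
  ((e | a) | ((d & ~b) & ~c)) = 01110101010101011111111111111111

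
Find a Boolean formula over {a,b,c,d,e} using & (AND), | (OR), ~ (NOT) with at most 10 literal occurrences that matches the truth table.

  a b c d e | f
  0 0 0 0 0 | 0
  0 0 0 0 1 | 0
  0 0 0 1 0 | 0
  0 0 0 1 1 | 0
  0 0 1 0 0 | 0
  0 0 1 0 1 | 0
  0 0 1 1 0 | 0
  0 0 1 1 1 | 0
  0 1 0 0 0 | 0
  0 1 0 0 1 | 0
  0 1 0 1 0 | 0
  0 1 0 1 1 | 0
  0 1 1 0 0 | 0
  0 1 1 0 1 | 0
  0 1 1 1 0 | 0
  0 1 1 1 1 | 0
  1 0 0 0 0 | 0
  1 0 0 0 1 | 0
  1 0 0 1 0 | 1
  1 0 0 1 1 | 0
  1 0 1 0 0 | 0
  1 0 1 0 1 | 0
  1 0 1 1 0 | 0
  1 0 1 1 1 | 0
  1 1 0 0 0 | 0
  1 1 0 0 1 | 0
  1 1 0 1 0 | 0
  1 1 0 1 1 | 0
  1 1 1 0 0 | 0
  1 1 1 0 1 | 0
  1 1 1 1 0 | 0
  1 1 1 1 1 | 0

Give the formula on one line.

  ~b = 11111111000000001111111100000000
  (d & ~b) = 00110011000000000011001100000000
  ~c = 11110000111100001111000011110000
  ~e = 10101010101010101010101010101010
  (~c & ~e) = 10100000101000001010000010100000
  ((d & ~b) & (~c & ~e)) = 00100000000000000010000000000000
  (a & ~e) = 00000000000000001010101010101010
  ((a & ~e) & d) = 00000000000000000010001000100010
  (((d & ~b) & (~c & ~e)) & ((a & ~e) & d)) = 00000000000000000010000000000000

(((d & ~b) & (~c & ~e)) & ((a & ~e) & d))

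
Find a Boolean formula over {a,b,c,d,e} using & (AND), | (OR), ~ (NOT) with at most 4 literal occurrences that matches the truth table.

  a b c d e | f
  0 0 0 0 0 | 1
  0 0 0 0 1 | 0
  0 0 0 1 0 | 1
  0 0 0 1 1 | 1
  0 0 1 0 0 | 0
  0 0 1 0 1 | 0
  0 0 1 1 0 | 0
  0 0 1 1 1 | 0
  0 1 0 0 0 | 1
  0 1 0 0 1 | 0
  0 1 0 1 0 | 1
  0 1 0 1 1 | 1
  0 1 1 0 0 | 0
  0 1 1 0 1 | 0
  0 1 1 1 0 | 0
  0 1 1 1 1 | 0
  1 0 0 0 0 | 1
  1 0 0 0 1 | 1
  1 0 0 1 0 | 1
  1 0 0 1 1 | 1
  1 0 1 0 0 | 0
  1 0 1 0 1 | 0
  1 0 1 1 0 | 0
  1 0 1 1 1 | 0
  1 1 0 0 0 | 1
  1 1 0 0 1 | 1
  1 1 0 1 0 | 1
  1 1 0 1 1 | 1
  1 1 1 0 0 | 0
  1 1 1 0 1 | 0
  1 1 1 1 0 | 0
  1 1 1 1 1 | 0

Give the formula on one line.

(~c & ((~e | d) | a))

  ~c = 11110000111100001111000011110000
  ~e = 10101010101010101010101010101010
  (~e | d) = 10111011101110111011101110111011
  ((~e | d) | a) = 10111011101110111111111111111111
  (~c & ((~e | d) | a)) = 10110000101100001111000011110000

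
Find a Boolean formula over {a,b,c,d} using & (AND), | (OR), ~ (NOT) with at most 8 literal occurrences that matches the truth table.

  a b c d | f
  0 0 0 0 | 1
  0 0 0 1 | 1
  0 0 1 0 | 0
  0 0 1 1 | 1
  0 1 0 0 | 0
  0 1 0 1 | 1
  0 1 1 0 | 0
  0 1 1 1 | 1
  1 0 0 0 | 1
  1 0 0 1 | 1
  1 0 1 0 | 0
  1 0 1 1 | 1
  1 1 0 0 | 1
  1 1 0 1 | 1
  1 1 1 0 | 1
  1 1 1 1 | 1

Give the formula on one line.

(((b & (a | d)) & a) | (d | (~b & ~c)))

  (a | d) = 0101010111111111
  (b & (a | d)) = 0000010100001111
  ((b & (a | d)) & a) = 0000000000001111
  ~b = 1111000011110000
  ~c = 1100110011001100
  (~b & ~c) = 1100000011000000
  (d | (~b & ~c)) = 1101010111010101
  (((b & (a | d)) & a) | (d | (~b & ~c))) = 1101010111011111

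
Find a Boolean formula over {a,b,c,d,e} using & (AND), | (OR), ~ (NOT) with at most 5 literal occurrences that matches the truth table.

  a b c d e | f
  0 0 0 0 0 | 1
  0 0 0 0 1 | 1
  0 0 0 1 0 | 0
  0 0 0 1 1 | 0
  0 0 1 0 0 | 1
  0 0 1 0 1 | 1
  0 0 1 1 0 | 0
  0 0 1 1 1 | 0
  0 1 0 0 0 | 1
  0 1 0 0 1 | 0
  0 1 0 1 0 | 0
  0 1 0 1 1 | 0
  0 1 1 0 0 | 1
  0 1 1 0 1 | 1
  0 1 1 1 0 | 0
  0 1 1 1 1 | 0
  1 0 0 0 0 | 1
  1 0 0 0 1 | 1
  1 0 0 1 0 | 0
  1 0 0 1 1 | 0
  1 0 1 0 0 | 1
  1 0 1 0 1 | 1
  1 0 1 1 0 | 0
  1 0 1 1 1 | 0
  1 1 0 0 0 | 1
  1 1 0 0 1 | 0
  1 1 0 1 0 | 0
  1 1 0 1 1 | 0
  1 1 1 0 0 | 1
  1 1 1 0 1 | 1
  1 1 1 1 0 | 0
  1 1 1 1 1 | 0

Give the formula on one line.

  ~d = 11001100110011001100110011001100
  ~b = 11111111000000001111111100000000
  (~b | c) = 11111111000011111111111100001111
  ~e = 10101010101010101010101010101010
  ((~b | c) | ~e) = 11111111101011111111111110101111
  (~d & ((~b | c) | ~e)) = 11001100100011001100110010001100

(~d & ((~b | c) | ~e))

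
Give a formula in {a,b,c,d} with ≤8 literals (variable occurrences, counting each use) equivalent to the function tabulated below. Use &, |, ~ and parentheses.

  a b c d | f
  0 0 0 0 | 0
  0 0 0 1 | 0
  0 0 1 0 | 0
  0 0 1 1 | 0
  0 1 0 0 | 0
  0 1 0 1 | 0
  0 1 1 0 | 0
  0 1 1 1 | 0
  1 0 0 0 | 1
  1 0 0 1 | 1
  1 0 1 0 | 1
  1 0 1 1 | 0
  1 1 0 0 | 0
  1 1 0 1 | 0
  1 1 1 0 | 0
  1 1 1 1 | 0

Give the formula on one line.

  ~b = 1111000011110000
  (~b & a) = 0000000011110000
  ~a = 1111111100000000
  ~c = 1100110011001100
  (~a & ~c) = 1100110000000000
  ~d = 1010101010101010
  ((~a & ~c) | ~d) = 1110111010101010
  (~a | b) = 1111111100001111
  (((~a & ~c) | ~d) | (~a | b)) = 1111111110101111
  ((((~a & ~c) | ~d) | (~a | b)) | ~c) = 1111111111101111
  ((~b & a) & ((((~a & ~c) | ~d) | (~a | b)) | ~c)) = 0000000011100000

((~b & a) & ((((~a & ~c) | ~d) | (~a | b)) | ~c))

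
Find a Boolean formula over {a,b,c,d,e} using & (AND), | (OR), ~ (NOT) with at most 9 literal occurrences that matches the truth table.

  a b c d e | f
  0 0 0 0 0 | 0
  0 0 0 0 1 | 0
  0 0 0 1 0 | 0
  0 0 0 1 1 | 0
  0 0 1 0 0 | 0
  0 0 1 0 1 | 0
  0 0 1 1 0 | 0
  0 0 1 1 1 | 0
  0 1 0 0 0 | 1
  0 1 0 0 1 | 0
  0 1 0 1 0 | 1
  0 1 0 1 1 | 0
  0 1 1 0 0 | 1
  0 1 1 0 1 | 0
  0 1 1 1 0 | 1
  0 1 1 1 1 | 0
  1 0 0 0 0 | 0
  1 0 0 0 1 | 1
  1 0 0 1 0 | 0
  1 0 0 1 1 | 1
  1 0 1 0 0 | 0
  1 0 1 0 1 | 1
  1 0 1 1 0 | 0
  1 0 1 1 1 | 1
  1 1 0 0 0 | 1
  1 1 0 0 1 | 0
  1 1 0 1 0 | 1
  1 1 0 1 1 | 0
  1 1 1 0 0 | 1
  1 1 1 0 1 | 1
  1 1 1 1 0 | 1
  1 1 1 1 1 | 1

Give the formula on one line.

  ~e = 10101010101010101010101010101010
  (b & ~e) = 00000000101010100000000010101010
  (a & e) = 00000000000000000101010101010101
  ~b = 11111111000000001111111100000000
  ~c = 11110000111100001111000011110000
  (~b & ~c) = 11110000000000001111000000000000
  ((~b & ~c) | c) = 11111111000011111111111100001111
  ((a & e) & ((~b & ~c) | c)) = 00000000000000000101010100000101
  ((b & ~e) | ((a & e) & ((~b & ~c) | c))) = 00000000101010100101010110101111

((b & ~e) | ((a & e) & ((~b & ~c) | c)))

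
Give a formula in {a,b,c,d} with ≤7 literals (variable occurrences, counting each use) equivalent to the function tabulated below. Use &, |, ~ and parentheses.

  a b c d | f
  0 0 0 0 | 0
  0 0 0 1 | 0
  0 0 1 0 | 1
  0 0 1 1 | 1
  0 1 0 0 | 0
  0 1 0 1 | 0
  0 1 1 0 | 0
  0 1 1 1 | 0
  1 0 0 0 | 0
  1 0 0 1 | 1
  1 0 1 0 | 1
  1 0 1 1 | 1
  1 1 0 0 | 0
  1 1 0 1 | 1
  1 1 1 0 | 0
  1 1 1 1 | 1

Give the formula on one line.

  (a & d) = 0000000001010101
  ~b = 1111000011110000
  ~d = 1010101010101010
  (~d | c) = 1011101110111011
  (~b & (~d | c)) = 1011000010110000
  (c & (~b & (~d | c))) = 0011000000110000
  ((a & d) | (c & (~b & (~d | c)))) = 0011000001110101

((a & d) | (c & (~b & (~d | c))))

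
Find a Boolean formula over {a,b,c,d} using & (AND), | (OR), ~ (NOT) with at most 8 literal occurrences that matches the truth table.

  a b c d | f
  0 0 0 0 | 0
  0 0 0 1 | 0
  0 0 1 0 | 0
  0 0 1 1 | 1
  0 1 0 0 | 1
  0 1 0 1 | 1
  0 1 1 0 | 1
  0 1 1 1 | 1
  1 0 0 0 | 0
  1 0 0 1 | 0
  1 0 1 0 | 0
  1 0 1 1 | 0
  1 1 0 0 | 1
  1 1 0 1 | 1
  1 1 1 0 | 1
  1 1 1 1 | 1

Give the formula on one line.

(b | ((c & ~a) & ((~c | b) | d)))

  ~a = 1111111100000000
  (c & ~a) = 0011001100000000
  ~c = 1100110011001100
  (~c | b) = 1100111111001111
  ((~c | b) | d) = 1101111111011111
  ((c & ~a) & ((~c | b) | d)) = 0001001100000000
  (b | ((c & ~a) & ((~c | b) | d))) = 0001111100001111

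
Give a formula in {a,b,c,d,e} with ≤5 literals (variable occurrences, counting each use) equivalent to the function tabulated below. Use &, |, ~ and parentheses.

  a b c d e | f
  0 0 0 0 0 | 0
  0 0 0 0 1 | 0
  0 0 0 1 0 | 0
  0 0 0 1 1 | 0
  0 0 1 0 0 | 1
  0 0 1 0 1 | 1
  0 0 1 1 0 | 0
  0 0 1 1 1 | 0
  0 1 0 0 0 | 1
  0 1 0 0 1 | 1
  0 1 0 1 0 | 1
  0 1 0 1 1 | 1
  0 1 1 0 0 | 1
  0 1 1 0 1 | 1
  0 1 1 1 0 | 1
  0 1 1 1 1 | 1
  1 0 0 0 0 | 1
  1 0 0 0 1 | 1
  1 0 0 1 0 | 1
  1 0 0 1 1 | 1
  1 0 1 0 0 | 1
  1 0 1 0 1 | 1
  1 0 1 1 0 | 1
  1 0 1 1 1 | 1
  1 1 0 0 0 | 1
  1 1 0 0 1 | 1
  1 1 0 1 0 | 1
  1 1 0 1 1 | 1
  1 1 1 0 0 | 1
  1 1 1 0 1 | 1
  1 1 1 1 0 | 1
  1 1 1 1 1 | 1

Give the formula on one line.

((b | a) | (c & ~d))

  (b | a) = 00000000111111111111111111111111
  ~d = 11001100110011001100110011001100
  (c & ~d) = 00001100000011000000110000001100
  ((b | a) | (c & ~d)) = 00001100111111111111111111111111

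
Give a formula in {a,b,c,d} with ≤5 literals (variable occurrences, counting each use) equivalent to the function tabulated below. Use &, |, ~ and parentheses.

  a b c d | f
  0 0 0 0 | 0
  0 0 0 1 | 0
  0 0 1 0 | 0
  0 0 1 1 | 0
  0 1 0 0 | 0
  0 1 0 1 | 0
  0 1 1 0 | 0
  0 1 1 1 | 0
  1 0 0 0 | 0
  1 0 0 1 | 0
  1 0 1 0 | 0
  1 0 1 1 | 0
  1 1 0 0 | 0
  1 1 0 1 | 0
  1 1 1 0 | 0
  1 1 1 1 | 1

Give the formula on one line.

  (b & d) = 0000010100000101
  (c & a) = 0000000000110011
  ((b & d) & (c & a)) = 0000000000000001

((b & d) & (c & a))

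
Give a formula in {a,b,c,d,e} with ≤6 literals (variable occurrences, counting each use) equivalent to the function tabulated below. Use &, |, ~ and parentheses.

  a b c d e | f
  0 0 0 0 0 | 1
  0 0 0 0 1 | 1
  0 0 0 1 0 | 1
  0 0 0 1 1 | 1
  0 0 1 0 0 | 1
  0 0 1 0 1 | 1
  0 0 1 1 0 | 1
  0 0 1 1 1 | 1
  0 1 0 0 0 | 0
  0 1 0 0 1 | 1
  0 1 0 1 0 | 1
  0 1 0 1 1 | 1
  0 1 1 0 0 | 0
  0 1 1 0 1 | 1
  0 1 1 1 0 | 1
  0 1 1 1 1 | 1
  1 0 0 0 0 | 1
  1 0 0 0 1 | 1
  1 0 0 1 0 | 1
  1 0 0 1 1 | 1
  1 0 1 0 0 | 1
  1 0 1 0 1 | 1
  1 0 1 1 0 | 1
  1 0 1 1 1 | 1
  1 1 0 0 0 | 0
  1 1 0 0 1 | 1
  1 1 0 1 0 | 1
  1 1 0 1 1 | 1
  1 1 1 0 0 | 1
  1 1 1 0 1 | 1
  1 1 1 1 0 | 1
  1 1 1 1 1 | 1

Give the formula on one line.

  (d | e) = 01110111011101110111011101110111
  ~b = 11111111000000001111111100000000
  (c & a) = 00000000000000000000111100001111
  ~e = 10101010101010101010101010101010
  ((c & a) & ~e) = 00000000000000000000101000001010
  (~b | ((c & a) & ~e)) = 11111111000000001111111100001010
  ((d | e) | (~b | ((c & a) & ~e))) = 11111111011101111111111101111111

((d | e) | (~b | ((c & a) & ~e)))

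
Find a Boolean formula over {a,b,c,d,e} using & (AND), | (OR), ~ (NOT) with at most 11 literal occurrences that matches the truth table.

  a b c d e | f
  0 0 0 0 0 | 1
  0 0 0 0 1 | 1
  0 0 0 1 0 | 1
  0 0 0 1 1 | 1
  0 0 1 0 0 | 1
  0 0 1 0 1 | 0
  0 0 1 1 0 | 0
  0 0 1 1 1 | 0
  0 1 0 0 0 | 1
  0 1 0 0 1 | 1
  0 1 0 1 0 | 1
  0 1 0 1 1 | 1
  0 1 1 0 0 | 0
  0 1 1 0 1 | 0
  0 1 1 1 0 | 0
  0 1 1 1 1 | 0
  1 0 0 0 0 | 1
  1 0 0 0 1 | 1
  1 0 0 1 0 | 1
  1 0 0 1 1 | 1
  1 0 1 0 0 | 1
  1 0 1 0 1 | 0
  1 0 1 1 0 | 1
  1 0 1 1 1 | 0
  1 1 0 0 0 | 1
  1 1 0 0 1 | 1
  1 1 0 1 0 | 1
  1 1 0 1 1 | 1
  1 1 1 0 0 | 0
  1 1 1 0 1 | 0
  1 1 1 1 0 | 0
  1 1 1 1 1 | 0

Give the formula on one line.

((((~e & (a & d)) | ~c) & ~b) | (~c | (~b & (~e & ~d))))

  ~e = 10101010101010101010101010101010
  (a & d) = 00000000000000000011001100110011
  (~e & (a & d)) = 00000000000000000010001000100010
  ~c = 11110000111100001111000011110000
  ((~e & (a & d)) | ~c) = 11110000111100001111001011110010
  ~b = 11111111000000001111111100000000
  (((~e & (a & d)) | ~c) & ~b) = 11110000000000001111001000000000
  ~d = 11001100110011001100110011001100
  (~e & ~d) = 10001000100010001000100010001000
  (~b & (~e & ~d)) = 10001000000000001000100000000000
  (~c | (~b & (~e & ~d))) = 11111000111100001111100011110000
  ((((~e & (a & d)) | ~c) & ~b) | (~c | (~b & (~e & ~d)))) = 11111000111100001111101011110000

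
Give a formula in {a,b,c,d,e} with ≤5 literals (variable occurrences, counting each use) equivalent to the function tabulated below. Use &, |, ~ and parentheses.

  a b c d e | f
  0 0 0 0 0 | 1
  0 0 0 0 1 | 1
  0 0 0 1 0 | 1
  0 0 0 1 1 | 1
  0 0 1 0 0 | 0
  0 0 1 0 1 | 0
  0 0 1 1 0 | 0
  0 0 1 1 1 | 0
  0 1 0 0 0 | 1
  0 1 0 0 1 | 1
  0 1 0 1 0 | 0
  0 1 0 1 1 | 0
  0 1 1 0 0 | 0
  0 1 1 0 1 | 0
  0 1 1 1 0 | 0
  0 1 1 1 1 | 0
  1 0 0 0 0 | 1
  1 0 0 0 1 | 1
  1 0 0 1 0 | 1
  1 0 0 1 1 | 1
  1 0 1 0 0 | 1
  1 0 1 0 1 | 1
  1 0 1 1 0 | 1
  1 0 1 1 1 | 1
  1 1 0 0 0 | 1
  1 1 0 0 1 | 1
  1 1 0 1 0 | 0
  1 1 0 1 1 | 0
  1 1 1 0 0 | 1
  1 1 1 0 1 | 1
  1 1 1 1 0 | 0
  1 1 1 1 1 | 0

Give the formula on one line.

  ~b = 11111111000000001111111100000000
  (~b & d) = 00110011000000000011001100000000
  ~d = 11001100110011001100110011001100
  ((~b & d) | ~d) = 11111111110011001111111111001100
  ~c = 11110000111100001111000011110000
  (a | ~c) = 11110000111100001111111111111111
  (((~b & d) | ~d) & (a | ~c)) = 11110000110000001111111111001100

(((~b & d) | ~d) & (a | ~c))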